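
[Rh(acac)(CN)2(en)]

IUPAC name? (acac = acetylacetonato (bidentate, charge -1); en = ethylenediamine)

(acetylacetonato)dicyano(ethylenediamine)rhodium(III)

There is no counter-ion, so the complex is neutral overall.
Ligand charges: 2×cyano (-1 each), 1×acetylacetonato (-1 each), 1×ethylenediamine (neutral); total -3. So Rh + (-3) = 0, giving Rh = +3.
Ligands are named alphabetically: acetylacetonato before cyano before ethylenediamine.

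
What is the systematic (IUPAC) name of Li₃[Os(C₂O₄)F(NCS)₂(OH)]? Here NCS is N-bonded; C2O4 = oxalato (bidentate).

The 3 lithium counter-ions carry a total charge of +3, so each complex ion is 3−.
Ligand charges: 1×fluoro (-1 each), 1×hydroxo (-1 each), 2×isothiocyanato (-1 each), 1×oxalato (-2 each); total -6. So Os + (-6) = 3−, giving Os = +3.
The complex ion is anionic, so osmium takes the -ate form osmate(III).

lithium fluorohydroxodiisothiocyanatooxalatoosmate(III)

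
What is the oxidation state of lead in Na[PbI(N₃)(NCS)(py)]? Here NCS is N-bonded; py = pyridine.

+2

1 sodium outside the brackets (+1 each) → the complex ion is 1−.
Ligand charges: 1×I = -1; 1×NCS = -1; 1×py neutral; 1×N3 = -1; sum -3.
Pb + (-3) = 1− ⇒ Pb is +2.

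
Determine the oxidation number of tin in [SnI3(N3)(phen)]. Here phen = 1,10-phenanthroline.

No counter-ion: the bracketed complex is neutral.
Ligand charges: 3×I = -3; 1×phen neutral; 1×N3 = -1; sum -4.
Sn + (-4) = 0 ⇒ Sn is +4.

+4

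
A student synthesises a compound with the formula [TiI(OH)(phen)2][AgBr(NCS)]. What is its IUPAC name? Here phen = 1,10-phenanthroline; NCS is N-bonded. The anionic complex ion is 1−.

hydroxoiodobis(1,10-phenanthroline)titanium(III) bromoisothiocyanatoargentate(I)

Both ions are complex: the cation is named first with the plain metal name, the anion second with the -ate form; each ion's ligands are alphabetised independently.
The complex anion is given as 1−; its ligand charges sum to -2, so Ag = +1.
A 1:1 salt means the cation carries the equal and opposite charge, 1+.
Cation: ligand charges sum to -2; for the ion to be 1+, Ti = +3.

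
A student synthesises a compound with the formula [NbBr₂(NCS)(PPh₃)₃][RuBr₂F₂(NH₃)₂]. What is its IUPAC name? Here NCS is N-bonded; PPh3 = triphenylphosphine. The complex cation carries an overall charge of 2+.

Both ions are complex: the cation is named first with the plain metal name, the anion second with the -ate form; each ion's ligands are alphabetised independently.
The complex cation is given as 2+; its ligand charges sum to -3, so Nb = +5.
A 1:1 salt means the anion carries the equal and opposite charge, 2−.
Anion: ligand charges sum to -4; for the ion to be 2−, Ru = +2.

dibromoisothiocyanatotris(triphenylphosphine)niobium(V) diamminedibromodifluororuthenate(II)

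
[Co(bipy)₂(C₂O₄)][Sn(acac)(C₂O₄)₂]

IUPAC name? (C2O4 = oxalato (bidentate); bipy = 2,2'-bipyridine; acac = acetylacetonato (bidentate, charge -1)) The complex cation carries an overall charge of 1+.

bis(2,2'-bipyridine)oxalatocobalt(III) (acetylacetonato)dioxalatostannate(IV)

The complex cation is given as 1+; its ligand charges sum to -2, so Co = +3.
A 1:1 salt means the anion carries the equal and opposite charge, 1−.
Anion: ligand charges sum to -5; for the ion to be 1−, Sn = +4.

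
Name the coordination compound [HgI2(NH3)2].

diamminediiodomercury(II)

There is no counter-ion, so the complex is neutral overall.
Ligand charges: 2×iodo (-1 each), 2×ammine (neutral); total -2. So Hg + (-2) = 0, giving Hg = +2.
Ligands are named alphabetically: ammine before iodo.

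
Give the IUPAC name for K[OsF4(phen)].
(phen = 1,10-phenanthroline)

potassium tetrafluoro(1,10-phenanthroline)osmate(III)

The 1 potassium counter-ion carries a total charge of +1, so each complex ion is 1−.
Ligand charges: 1×1,10-phenanthroline (neutral), 4×fluoro (-1 each); total -4. So Os + (-4) = 1−, giving Os = +3.
The complex ion is anionic, so osmium takes the -ate form osmate(III).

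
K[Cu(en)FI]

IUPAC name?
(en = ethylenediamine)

The 1 potassium counter-ion carries a total charge of +1, so each complex ion is 1−.
Ligand charges: 1×iodo (-1 each), 1×ethylenediamine (neutral), 1×fluoro (-1 each); total -2. So Cu + (-2) = 1−, giving Cu = +1.
The complex ion is anionic, so copper takes the -ate form cuprate(I).

potassium (ethylenediamine)fluoroiodocuprate(I)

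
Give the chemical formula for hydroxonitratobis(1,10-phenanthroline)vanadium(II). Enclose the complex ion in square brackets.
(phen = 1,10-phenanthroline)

Ligands: 1 nitrato (NO3, -1), 2 1,10-phenanthroline (phen, neutral), 1 hydroxo (OH, -1). Ligand charge sum = -2.
With V in oxidation state +2, the complex ion is [V...].

[V(NO3)(OH)(phen)2]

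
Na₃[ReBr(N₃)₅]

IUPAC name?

The 3 sodium counter-ions carry a total charge of +3, so each complex ion is 3−.
Ligand charges: 1×bromo (-1 each), 5×azido (-1 each); total -6. So Re + (-6) = 3−, giving Re = +3.
Ligands are named alphabetically: azido before bromo.
The complex ion is anionic, so rhenium takes the -ate form rhenate(III).

sodium pentaazidobromorhenate(III)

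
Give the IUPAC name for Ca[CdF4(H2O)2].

calcium diaquatetrafluorocadmate(II)

The 1 calcium counter-ion carries a total charge of +2, so each complex ion is 2−.
Ligand charges: 4×fluoro (-1 each), 2×aqua (neutral); total -4. So Cd + (-4) = 2−, giving Cd = +2.
Ligands are named alphabetically: aqua before fluoro.
The complex ion is anionic, so cadmium takes the -ate form cadmate(II).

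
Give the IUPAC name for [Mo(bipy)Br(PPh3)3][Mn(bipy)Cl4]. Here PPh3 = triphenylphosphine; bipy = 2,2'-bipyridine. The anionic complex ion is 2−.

The complex anion is given as 2−; its ligand charges sum to -4, so Mn = +2.
A 1:1 salt means the cation carries the equal and opposite charge, 2+.
Cation: ligand charges sum to -1; for the ion to be 2+, Mo = +3.

(2,2'-bipyridine)bromotris(triphenylphosphine)molybdenum(III) (2,2'-bipyridine)tetrachloromanganate(II)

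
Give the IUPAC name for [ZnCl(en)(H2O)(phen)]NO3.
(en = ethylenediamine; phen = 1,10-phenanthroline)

aquachloro(ethylenediamine)(1,10-phenanthroline)zinc(II) nitrate

The 1 nitrate counter-ion carries a total charge of -1, so each complex ion is 1+.
Ligand charges: 1×aqua (neutral), 1×ethylenediamine (neutral), 1×1,10-phenanthroline (neutral), 1×chloro (-1 each); total -1. So Zn + (-1) = 1+, giving Zn = +2.
Ligands are named alphabetically: aqua before chloro before ethylenediamine before phenanthroline.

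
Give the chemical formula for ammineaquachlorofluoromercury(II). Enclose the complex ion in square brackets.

Ligands: 1 chloro (Cl, -1), 1 aqua (H2O, neutral), 1 fluoro (F, -1), 1 ammine (NH3, neutral). Ligand charge sum = -2.
With Hg in oxidation state +2, the complex ion is [Hg...].

[HgClF(H2O)(NH3)]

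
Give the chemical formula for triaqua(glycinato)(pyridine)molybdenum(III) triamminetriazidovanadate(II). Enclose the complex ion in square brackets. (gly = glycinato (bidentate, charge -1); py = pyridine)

[Mo(gly)(H2O)3(py)][V(N3)3(NH3)3]2

Cation [Mo…]: ligand charges -1, Mo(III) ⇒ ion charge 2+.
Anion [V…]: ligand charges -3, V(II) ⇒ ion charge 1−.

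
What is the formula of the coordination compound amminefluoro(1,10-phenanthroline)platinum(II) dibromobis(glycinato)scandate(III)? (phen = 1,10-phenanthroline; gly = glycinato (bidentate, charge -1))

Cation [Pt…]: ligand charges -1, Pt(II) ⇒ ion charge 1+.
Anion [Sc…]: ligand charges -4, Sc(III) ⇒ ion charge 1−.
One 1+ cation balances one 1− anion.

[PtF(NH3)(phen)][ScBr2(gly)2]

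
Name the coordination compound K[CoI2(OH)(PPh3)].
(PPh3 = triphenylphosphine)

The 1 potassium counter-ion carries a total charge of +1, so each complex ion is 1−.
Ligand charges: 1×triphenylphosphine (neutral), 1×hydroxo (-1 each), 2×iodo (-1 each); total -3. So Co + (-3) = 1−, giving Co = +2.
Ligands are named alphabetically: hydroxo before iodo before triphenylphosphine.
The complex ion is anionic, so cobalt takes the -ate form cobaltate(II).

potassium hydroxodiiodo(triphenylphosphine)cobaltate(II)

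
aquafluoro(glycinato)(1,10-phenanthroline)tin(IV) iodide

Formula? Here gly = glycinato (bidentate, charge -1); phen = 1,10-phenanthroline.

Ligands: 1 glycinato (gly, -1), 1 aqua (H2O, neutral), 1 fluoro (F, -1), 1 1,10-phenanthroline (phen, neutral). Ligand charge sum = -2.
Charge balance with iodide (-1) requires 1 complex ion per 2 iodide.

[SnF(gly)(H2O)(phen)]I2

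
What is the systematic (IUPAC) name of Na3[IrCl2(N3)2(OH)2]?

The 3 sodium counter-ions carry a total charge of +3, so each complex ion is 3−.
Ligand charges: 2×hydroxo (-1 each), 2×chloro (-1 each), 2×azido (-1 each); total -6. So Ir + (-6) = 3−, giving Ir = +3.
The complex ion is anionic, so iridium takes the -ate form iridate(III).

sodium diazidodichlorodihydroxoiridate(III)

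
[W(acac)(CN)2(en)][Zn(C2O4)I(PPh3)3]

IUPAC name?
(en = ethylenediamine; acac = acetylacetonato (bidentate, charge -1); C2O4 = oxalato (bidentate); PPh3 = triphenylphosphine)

(acetylacetonato)dicyano(ethylenediamine)tungsten(IV) iodooxalatotris(triphenylphosphine)zincate(II)

Both ions are complex: the cation is named first with the plain metal name, the anion second with the -ate form; each ion's ligands are alphabetised independently.
Zinc is always +2 in its complexes; the anion's ligand charges sum to -3, so the complex anion is 1−.
A 1:1 salt means the cation carries the equal and opposite charge, 1+.
Cation: ligand charges sum to -3; for the ion to be 1+, W = +4.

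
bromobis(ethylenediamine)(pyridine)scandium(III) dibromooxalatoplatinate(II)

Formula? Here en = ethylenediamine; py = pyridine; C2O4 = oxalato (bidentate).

Cation [Sc…]: ligand charges -1, Sc(III) ⇒ ion charge 2+.
Anion [Pt…]: ligand charges -4, Pt(II) ⇒ ion charge 2−.
One 2+ cation balances one 2− anion.

[ScBr(en)2(py)][PtBr2(C2O4)]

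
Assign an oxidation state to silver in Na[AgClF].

+1

1 sodium outside the brackets (+1 each) → the complex ion is 1−.
Ligand charges: 1×Cl = -1; 1×F = -1; sum -2.
Ag + (-2) = 1− ⇒ Ag is +1.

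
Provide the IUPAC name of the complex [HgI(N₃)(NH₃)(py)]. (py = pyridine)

ammineazidoiodo(pyridine)mercury(II)

There is no counter-ion, so the complex is neutral overall.
Ligand charges: 1×iodo (-1 each), 1×azido (-1 each), 1×pyridine (neutral), 1×ammine (neutral); total -2. So Hg + (-2) = 0, giving Hg = +2.
Ligands are named alphabetically: ammine before azido before iodo before pyridine.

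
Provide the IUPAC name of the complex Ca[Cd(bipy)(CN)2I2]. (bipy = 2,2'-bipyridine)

The 1 calcium counter-ion carries a total charge of +2, so each complex ion is 2−.
Ligand charges: 1×2,2'-bipyridine (neutral), 2×iodo (-1 each), 2×cyano (-1 each); total -4. So Cd + (-4) = 2−, giving Cd = +2.
Ligands are named alphabetically: bipyridine before cyano before iodo.
The complex ion is anionic, so cadmium takes the -ate form cadmate(II).

calcium (2,2'-bipyridine)dicyanodiiodocadmate(II)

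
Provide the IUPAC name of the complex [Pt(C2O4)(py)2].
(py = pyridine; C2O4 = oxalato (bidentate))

There is no counter-ion, so the complex is neutral overall.
Ligand charges: 2×pyridine (neutral), 1×oxalato (-2 each); total -2. So Pt + (-2) = 0, giving Pt = +2.
Ligands are named alphabetically: oxalato before pyridine.

oxalatobis(pyridine)platinum(II)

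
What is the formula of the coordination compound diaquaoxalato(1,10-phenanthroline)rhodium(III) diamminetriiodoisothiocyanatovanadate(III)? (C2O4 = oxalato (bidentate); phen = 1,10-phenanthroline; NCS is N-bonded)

[Rh(C2O4)(H2O)2(phen)][VI3(NCS)(NH3)2]

Cation [Rh…]: ligand charges -2, Rh(III) ⇒ ion charge 1+.
Anion [V…]: ligand charges -4, V(III) ⇒ ion charge 1−.
One 1+ cation balances one 1− anion.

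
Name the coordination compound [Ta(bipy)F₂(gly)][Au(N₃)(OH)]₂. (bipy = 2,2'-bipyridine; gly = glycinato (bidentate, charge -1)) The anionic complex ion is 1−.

Both ions are complex: the cation is named first with the plain metal name, the anion second with the -ate form; each ion's ligands are alphabetised independently.
The complex anion is given as 1−; its ligand charges sum to -2, so Au = +1.
With 2 anions per cation, the cation must be 2×1 = 2+.
Cation: ligand charges sum to -3; for the ion to be 2+, Ta = +5.

(2,2'-bipyridine)difluoro(glycinato)tantalum(V) azidohydroxoaurate(I)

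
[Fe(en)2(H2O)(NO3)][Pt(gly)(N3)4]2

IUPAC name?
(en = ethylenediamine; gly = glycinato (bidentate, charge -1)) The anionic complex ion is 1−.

Both ions are complex: the cation is named first with the plain metal name, the anion second with the -ate form; each ion's ligands are alphabetised independently.
The complex anion is given as 1−; its ligand charges sum to -5, so Pt = +4.
With 2 anions per cation, the cation must be 2×1 = 2+.
Cation: ligand charges sum to -1; for the ion to be 2+, Fe = +3.

aquabis(ethylenediamine)nitratoiron(III) tetraazido(glycinato)platinate(IV)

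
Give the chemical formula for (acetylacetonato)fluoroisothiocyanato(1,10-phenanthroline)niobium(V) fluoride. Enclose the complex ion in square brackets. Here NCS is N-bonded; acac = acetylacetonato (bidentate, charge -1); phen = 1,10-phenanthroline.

[Nb(acac)F(NCS)(phen)]F2

Ligands: 1 isothiocyanato (NCS, -1), 1 acetylacetonato (acac, -1), 1 1,10-phenanthroline (phen, neutral), 1 fluoro (F, -1). Ligand charge sum = -3.
Charge balance with fluoride (-1) requires 1 complex ion per 2 fluoride.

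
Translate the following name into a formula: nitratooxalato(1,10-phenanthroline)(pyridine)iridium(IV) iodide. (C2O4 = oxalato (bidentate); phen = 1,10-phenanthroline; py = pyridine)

Ligands: 1 oxalato (C2O4, -2), 1 1,10-phenanthroline (phen, neutral), 1 pyridine (py, neutral), 1 nitrato (NO3, -1). Ligand charge sum = -3.
Charge balance with iodide (-1) requires 1 complex ion per 1 iodide.

[Ir(C2O4)(NO3)(phen)(py)]I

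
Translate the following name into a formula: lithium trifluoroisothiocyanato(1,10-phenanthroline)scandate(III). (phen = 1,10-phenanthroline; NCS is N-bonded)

Li[ScF3(NCS)(phen)]

Ligands: 1 1,10-phenanthroline (phen, neutral), 1 isothiocyanato (NCS, -1), 3 fluoro (F, -1). Ligand charge sum = -4.
Charge balance with lithium (+1) requires 1 complex ion per 1 lithium.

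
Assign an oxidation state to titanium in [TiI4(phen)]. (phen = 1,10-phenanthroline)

+4

No counter-ion: the bracketed complex is neutral.
Ligand charges: 1×phen neutral; 4×I = -4; sum -4.
Ti + (-4) = 0 ⇒ Ti is +4.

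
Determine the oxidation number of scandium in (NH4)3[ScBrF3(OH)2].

3 ammonium outside the brackets (+1 each) → the complex ion is 3−.
Ligand charges: 2×OH = -2; 1×Br = -1; 3×F = -3; sum -6.
Sc + (-6) = 3− ⇒ Sc is +3.

+3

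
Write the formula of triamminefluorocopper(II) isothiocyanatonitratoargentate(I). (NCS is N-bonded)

Cation [Cu…]: ligand charges -1, Cu(II) ⇒ ion charge 1+.
Anion [Ag…]: ligand charges -2, Ag(I) ⇒ ion charge 1−.
One 1+ cation balances one 1− anion.

[CuF(NH3)3][Ag(NCS)(NO3)]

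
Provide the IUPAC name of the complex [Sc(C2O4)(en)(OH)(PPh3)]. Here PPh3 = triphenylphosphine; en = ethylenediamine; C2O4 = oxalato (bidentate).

(ethylenediamine)hydroxooxalato(triphenylphosphine)scandium(III)

There is no counter-ion, so the complex is neutral overall.
Ligand charges: 1×triphenylphosphine (neutral), 1×ethylenediamine (neutral), 1×hydroxo (-1 each), 1×oxalato (-2 each); total -3. So Sc + (-3) = 0, giving Sc = +3.
Ligands are named alphabetically: ethylenediamine before hydroxo before oxalato before triphenylphosphine.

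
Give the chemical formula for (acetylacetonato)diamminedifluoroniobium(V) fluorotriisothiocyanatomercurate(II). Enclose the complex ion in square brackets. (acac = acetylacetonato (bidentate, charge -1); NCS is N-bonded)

[Nb(acac)F2(NH3)2][HgF(NCS)3]

Cation [Nb…]: ligand charges -3, Nb(V) ⇒ ion charge 2+.
Anion [Hg…]: ligand charges -4, Hg(II) ⇒ ion charge 2−.
One 2+ cation balances one 2− anion.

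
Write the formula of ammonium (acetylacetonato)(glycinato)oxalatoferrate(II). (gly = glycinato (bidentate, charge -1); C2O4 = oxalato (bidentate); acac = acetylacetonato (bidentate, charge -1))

(NH4)2[Fe(acac)(C2O4)(gly)]

Ligands: 1 glycinato (gly, -1), 1 oxalato (C2O4, -2), 1 acetylacetonato (acac, -1). Ligand charge sum = -4.
Charge balance with ammonium (+1) requires 1 complex ion per 2 ammonium.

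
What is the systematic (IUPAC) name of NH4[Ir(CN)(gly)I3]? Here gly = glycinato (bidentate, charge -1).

ammonium cyano(glycinato)triiodoiridate(IV)

The 1 ammonium counter-ion carries a total charge of +1, so each complex ion is 1−.
Ligand charges: 1×glycinato (-1 each), 3×iodo (-1 each), 1×cyano (-1 each); total -5. So Ir + (-5) = 1−, giving Ir = +4.
The complex ion is anionic, so iridium takes the -ate form iridate(IV).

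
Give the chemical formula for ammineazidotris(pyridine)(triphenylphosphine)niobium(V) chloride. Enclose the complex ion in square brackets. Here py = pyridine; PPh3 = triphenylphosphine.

Ligands: 3 pyridine (py, neutral), 1 azido (N3, -1), 1 triphenylphosphine (PPh3, neutral), 1 ammine (NH3, neutral). Ligand charge sum = -1.
With Nb in oxidation state +5, the complex ion is [Nb...]^4+.
Charge balance with chloride (-1) requires 1 complex ion per 4 chloride.

[Nb(N3)(NH3)(PPh3)(py)3]Cl4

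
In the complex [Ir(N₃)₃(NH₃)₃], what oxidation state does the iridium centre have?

+3

No counter-ion: the bracketed complex is neutral.
Ligand charges: 3×N3 = -3; 3×NH3 neutral; sum -3.
Ir + (-3) = 0 ⇒ Ir is +3.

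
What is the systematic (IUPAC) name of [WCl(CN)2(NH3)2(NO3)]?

diamminechlorodicyanonitratotungsten(IV)

There is no counter-ion, so the complex is neutral overall.
Ligand charges: 1×nitrato (-1 each), 2×cyano (-1 each), 2×ammine (neutral), 1×chloro (-1 each); total -4. So W + (-4) = 0, giving W = +4.
Ligands are named alphabetically: ammine before chloro before cyano before nitrato.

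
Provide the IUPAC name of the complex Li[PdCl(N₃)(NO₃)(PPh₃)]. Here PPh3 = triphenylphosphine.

lithium azidochloronitrato(triphenylphosphine)palladate(II)

The 1 lithium counter-ion carries a total charge of +1, so each complex ion is 1−.
Ligand charges: 1×chloro (-1 each), 1×triphenylphosphine (neutral), 1×azido (-1 each), 1×nitrato (-1 each); total -3. So Pd + (-3) = 1−, giving Pd = +2.
Ligands are named alphabetically: azido before chloro before nitrato before triphenylphosphine.
The complex ion is anionic, so palladium takes the -ate form palladate(II).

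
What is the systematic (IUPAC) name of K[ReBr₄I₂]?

potassium tetrabromodiiodorhenate(V)

The 1 potassium counter-ion carries a total charge of +1, so each complex ion is 1−.
Ligand charges: 4×bromo (-1 each), 2×iodo (-1 each); total -6. So Re + (-6) = 1−, giving Re = +5.
Ligands are named alphabetically: bromo before iodo.
The complex ion is anionic, so rhenium takes the -ate form rhenate(V).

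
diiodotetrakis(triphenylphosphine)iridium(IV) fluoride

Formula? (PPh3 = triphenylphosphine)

[IrI2(PPh3)4]F2

Ligands: 2 iodo (I, -1), 4 triphenylphosphine (PPh3, neutral). Ligand charge sum = -2.
With Ir in oxidation state +4, the complex ion is [Ir...]^2+.
Charge balance with fluoride (-1) requires 1 complex ion per 2 fluoride.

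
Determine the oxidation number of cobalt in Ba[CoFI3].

+2

1 barium outside the brackets (+2 each) → the complex ion is 2−.
Ligand charges: 1×F = -1; 3×I = -3; sum -4.
Co + (-4) = 2− ⇒ Co is +2.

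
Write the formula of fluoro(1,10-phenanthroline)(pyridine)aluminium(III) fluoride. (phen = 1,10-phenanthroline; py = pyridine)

[AlF(phen)(py)]F2

Ligands: 1 1,10-phenanthroline (phen, neutral), 1 fluoro (F, -1), 1 pyridine (py, neutral). Ligand charge sum = -1.
With Al in oxidation state +3, the complex ion is [Al...]^2+.
Charge balance with fluoride (-1) requires 1 complex ion per 2 fluoride.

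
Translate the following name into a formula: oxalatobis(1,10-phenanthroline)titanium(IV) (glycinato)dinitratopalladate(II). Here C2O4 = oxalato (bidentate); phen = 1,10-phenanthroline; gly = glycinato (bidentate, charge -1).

Cation [Ti…]: ligand charges -2, Ti(IV) ⇒ ion charge 2+.
Anion [Pd…]: ligand charges -3, Pd(II) ⇒ ion charge 1−.
One 2+ cation requires 2 of the 1− anion.

[Ti(C2O4)(phen)2][Pd(gly)(NO3)2]2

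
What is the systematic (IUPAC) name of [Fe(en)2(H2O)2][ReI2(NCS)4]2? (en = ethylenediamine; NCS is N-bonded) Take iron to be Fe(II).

Both ions are complex: the cation is named first with the plain metal name, the anion second with the -ate form; each ion's ligands are alphabetised independently.
Fe is given as +2; the cation's ligand charges sum to 0, so the complex cation is 2+.
With 2 anions per cation, each anion must be 2/2 = 1−.
Anion: ligand charges sum to -6; for the ion to be 1−, Re = +5.

diaquabis(ethylenediamine)iron(II) diiodotetraisothiocyanatorhenate(V)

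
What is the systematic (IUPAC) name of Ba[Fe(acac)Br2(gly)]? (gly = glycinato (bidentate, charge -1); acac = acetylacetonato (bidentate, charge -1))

barium (acetylacetonato)dibromo(glycinato)ferrate(II)

The 1 barium counter-ion carries a total charge of +2, so each complex ion is 2−.
Ligand charges: 1×glycinato (-1 each), 2×bromo (-1 each), 1×acetylacetonato (-1 each); total -4. So Fe + (-4) = 2−, giving Fe = +2.
The complex ion is anionic, so iron takes the -ate form ferrate(II).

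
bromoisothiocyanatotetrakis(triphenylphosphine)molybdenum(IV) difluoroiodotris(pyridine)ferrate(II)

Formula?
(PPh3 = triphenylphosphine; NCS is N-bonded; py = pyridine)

[MoBr(NCS)(PPh3)4][FeF2I(py)3]2

Cation [Mo…]: ligand charges -2, Mo(IV) ⇒ ion charge 2+.
Anion [Fe…]: ligand charges -3, Fe(II) ⇒ ion charge 1−.
One 2+ cation requires 2 of the 1− anion.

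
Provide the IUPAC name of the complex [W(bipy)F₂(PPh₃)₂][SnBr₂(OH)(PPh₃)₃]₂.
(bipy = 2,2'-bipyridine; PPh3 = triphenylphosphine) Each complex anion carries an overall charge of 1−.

Both ions are complex: the cation is named first with the plain metal name, the anion second with the -ate form; each ion's ligands are alphabetised independently.
The complex anion is given as 1−; its ligand charges sum to -3, so Sn = +2.
With 2 anions per cation, the cation must be 2×1 = 2+.
Cation: ligand charges sum to -2; for the ion to be 2+, W = +4.

(2,2'-bipyridine)difluorobis(triphenylphosphine)tungsten(IV) dibromohydroxotris(triphenylphosphine)stannate(II)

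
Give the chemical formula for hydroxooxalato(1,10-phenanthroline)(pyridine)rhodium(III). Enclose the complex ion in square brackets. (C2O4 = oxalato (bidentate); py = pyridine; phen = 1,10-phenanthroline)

Ligands: 1 oxalato (C2O4, -2), 1 hydroxo (OH, -1), 1 pyridine (py, neutral), 1 1,10-phenanthroline (phen, neutral). Ligand charge sum = -3.
With Rh in oxidation state +3, the complex ion is [Rh...].

[Rh(C2O4)(OH)(phen)(py)]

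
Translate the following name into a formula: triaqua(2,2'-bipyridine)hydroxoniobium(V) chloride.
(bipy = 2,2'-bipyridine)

[Nb(bipy)(H2O)3(OH)]Cl4

Ligands: 3 aqua (H2O, neutral), 1 hydroxo (OH, -1), 1 2,2'-bipyridine (bipy, neutral). Ligand charge sum = -1.
With Nb in oxidation state +5, the complex ion is [Nb...]^4+.
Charge balance with chloride (-1) requires 1 complex ion per 4 chloride.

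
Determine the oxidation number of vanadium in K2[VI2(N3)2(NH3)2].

2 potassium outside the brackets (+1 each) → the complex ion is 2−.
Ligand charges: 2×I = -2; 2×NH3 neutral; 2×N3 = -2; sum -4.
V + (-4) = 2− ⇒ V is +2.

+2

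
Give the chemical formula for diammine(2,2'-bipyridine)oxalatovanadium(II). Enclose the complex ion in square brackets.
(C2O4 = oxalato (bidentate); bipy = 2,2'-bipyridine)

[V(bipy)(C2O4)(NH3)2]

Ligands: 1 oxalato (C2O4, -2), 1 2,2'-bipyridine (bipy, neutral), 2 ammine (NH3, neutral). Ligand charge sum = -2.
With V in oxidation state +2, the complex ion is [V...].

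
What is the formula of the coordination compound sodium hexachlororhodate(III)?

Na3[RhCl6]

Ligands: 6 chloro (Cl, -1). Ligand charge sum = -6.
With Rh in oxidation state +3, the complex ion is [Rh...]^3−.
Charge balance with sodium (+1) requires 1 complex ion per 3 sodium.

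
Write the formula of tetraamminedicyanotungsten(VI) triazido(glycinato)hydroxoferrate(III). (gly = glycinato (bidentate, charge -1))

[W(CN)2(NH3)4][Fe(gly)(N3)3(OH)]2

Cation [W…]: ligand charges -2, W(VI) ⇒ ion charge 4+.
Anion [Fe…]: ligand charges -5, Fe(III) ⇒ ion charge 2−.
One 4+ cation requires 2 of the 2− anion.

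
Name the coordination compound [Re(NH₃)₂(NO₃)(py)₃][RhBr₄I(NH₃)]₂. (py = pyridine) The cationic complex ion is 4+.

diamminenitratotris(pyridine)rhenium(V) amminetetrabromoiodorhodate(III)

The complex cation is given as 4+; its ligand charges sum to -1, so Re = +5.
With 2 anions per cation, each anion must be 4/2 = 2−.
Anion: ligand charges sum to -5; for the ion to be 2−, Rh = +3.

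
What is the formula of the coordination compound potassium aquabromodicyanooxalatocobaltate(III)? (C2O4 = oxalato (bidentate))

K2[CoBr(C2O4)(CN)2(H2O)]

Ligands: 1 bromo (Br, -1), 1 aqua (H2O, neutral), 1 oxalato (C2O4, -2), 2 cyano (CN, -1). Ligand charge sum = -5.
With Co in oxidation state +3, the complex ion is [Co...]^2−.
Charge balance with potassium (+1) requires 1 complex ion per 2 potassium.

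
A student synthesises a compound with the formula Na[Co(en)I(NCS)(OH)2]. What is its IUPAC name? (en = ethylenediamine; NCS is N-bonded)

The 1 sodium counter-ion carries a total charge of +1, so each complex ion is 1−.
Ligand charges: 1×ethylenediamine (neutral), 2×hydroxo (-1 each), 1×iodo (-1 each), 1×isothiocyanato (-1 each); total -4. So Co + (-4) = 1−, giving Co = +3.
Ligands are named alphabetically: ethylenediamine before hydroxo before iodo before isothiocyanato.
The complex ion is anionic, so cobalt takes the -ate form cobaltate(III).

sodium (ethylenediamine)dihydroxoiodoisothiocyanatocobaltate(III)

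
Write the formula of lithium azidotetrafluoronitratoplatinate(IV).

Li2[PtF4(N3)(NO3)]

Ligands: 4 fluoro (F, -1), 1 azido (N3, -1), 1 nitrato (NO3, -1). Ligand charge sum = -6.
Charge balance with lithium (+1) requires 1 complex ion per 2 lithium.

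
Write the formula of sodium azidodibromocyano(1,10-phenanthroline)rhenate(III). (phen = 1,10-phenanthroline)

Na[ReBr2(CN)(N3)(phen)]

Ligands: 1 cyano (CN, -1), 2 bromo (Br, -1), 1 azido (N3, -1), 1 1,10-phenanthroline (phen, neutral). Ligand charge sum = -4.
Charge balance with sodium (+1) requires 1 complex ion per 1 sodium.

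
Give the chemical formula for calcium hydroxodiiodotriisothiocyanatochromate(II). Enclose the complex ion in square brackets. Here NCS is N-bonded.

Ligands: 1 hydroxo (OH, -1), 2 iodo (I, -1), 3 isothiocyanato (NCS, -1). Ligand charge sum = -6.
Charge balance with calcium (+2) requires 1 complex ion per 2 calcium.

Ca2[CrI2(NCS)3(OH)]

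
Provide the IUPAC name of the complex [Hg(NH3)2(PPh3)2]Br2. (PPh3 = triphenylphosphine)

diamminebis(triphenylphosphine)mercury(II) bromide

The 2 bromide counter-ions carry a total charge of -2, so each complex ion is 2+.
Ligand charges: 2×ammine (neutral), 2×triphenylphosphine (neutral); total 0. So Hg + (0) = 2+, giving Hg = +2.
Ligands are named alphabetically: ammine before triphenylphosphine.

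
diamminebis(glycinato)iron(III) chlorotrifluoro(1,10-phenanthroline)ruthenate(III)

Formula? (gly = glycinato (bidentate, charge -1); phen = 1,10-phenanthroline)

Cation [Fe…]: ligand charges -2, Fe(III) ⇒ ion charge 1+.
Anion [Ru…]: ligand charges -4, Ru(III) ⇒ ion charge 1−.
One 1+ cation balances one 1− anion.

[Fe(gly)2(NH3)2][RuClF3(phen)]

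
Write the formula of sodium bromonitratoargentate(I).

Na[AgBr(NO3)]

Ligands: 1 bromo (Br, -1), 1 nitrato (NO3, -1). Ligand charge sum = -2.
With Ag in oxidation state +1, the complex ion is [Ag...]^1−.
Charge balance with sodium (+1) requires 1 complex ion per 1 sodium.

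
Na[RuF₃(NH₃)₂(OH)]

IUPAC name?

sodium diamminetrifluorohydroxoruthenate(III)

The 1 sodium counter-ion carries a total charge of +1, so each complex ion is 1−.
Ligand charges: 1×hydroxo (-1 each), 3×fluoro (-1 each), 2×ammine (neutral); total -4. So Ru + (-4) = 1−, giving Ru = +3.
The complex ion is anionic, so ruthenium takes the -ate form ruthenate(III).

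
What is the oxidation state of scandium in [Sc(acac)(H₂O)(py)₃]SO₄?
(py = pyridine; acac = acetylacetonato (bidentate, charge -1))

+3

1 sulfate outside the brackets (-2 each) → the complex ion is 2+.
Ligand charges: 3×py neutral; 1×H2O neutral; 1×acac = -1; sum -1.
Sc + (-1) = 2+ ⇒ Sc is +3.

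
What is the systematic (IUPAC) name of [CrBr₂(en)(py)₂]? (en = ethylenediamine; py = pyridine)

dibromo(ethylenediamine)bis(pyridine)chromium(II)

There is no counter-ion, so the complex is neutral overall.
Ligand charges: 1×ethylenediamine (neutral), 2×bromo (-1 each), 2×pyridine (neutral); total -2. So Cr + (-2) = 0, giving Cr = +2.
Ligands are named alphabetically: bromo before ethylenediamine before pyridine.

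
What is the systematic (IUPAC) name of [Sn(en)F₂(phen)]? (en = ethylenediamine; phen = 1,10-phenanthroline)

(ethylenediamine)difluoro(1,10-phenanthroline)tin(II)

There is no counter-ion, so the complex is neutral overall.
Ligand charges: 1×ethylenediamine (neutral), 1×1,10-phenanthroline (neutral), 2×fluoro (-1 each); total -2. So Sn + (-2) = 0, giving Sn = +2.
Ligands are named alphabetically: ethylenediamine before fluoro before phenanthroline.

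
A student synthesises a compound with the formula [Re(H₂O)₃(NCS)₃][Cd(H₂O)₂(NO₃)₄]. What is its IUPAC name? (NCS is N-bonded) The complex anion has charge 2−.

triaquatriisothiocyanatorhenium(V) diaquatetranitratocadmate(II)

Both ions are complex: the cation is named first with the plain metal name, the anion second with the -ate form; each ion's ligands are alphabetised independently.
The complex anion is given as 2−; its ligand charges sum to -4, so Cd = +2.
A 1:1 salt means the cation carries the equal and opposite charge, 2+.
Cation: ligand charges sum to -3; for the ion to be 2+, Re = +5.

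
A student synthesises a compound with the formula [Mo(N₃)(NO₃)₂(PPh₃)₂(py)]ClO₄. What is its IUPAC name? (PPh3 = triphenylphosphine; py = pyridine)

azidodinitrato(pyridine)bis(triphenylphosphine)molybdenum(IV) perchlorate

The 1 perchlorate counter-ion carries a total charge of -1, so each complex ion is 1+.
Ligand charges: 2×nitrato (-1 each), 1×azido (-1 each), 2×triphenylphosphine (neutral), 1×pyridine (neutral); total -3. So Mo + (-3) = 1+, giving Mo = +4.
Ligands are named alphabetically: azido before nitrato before pyridine before triphenylphosphine.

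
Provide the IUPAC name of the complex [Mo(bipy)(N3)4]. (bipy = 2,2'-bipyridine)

There is no counter-ion, so the complex is neutral overall.
Ligand charges: 4×azido (-1 each), 1×2,2'-bipyridine (neutral); total -4. So Mo + (-4) = 0, giving Mo = +4.
Ligands are named alphabetically: azido before bipyridine.

tetraazido(2,2'-bipyridine)molybdenum(IV)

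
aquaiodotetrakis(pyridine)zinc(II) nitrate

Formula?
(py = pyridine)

[Zn(H2O)I(py)4]NO3

Ligands: 1 iodo (I, -1), 1 aqua (H2O, neutral), 4 pyridine (py, neutral). Ligand charge sum = -1.
Charge balance with nitrate (-1) requires 1 complex ion per 1 nitrate.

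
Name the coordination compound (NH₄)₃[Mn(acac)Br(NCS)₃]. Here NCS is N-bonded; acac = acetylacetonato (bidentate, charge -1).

The 3 ammonium counter-ions carry a total charge of +3, so each complex ion is 3−.
Ligand charges: 1×bromo (-1 each), 3×isothiocyanato (-1 each), 1×acetylacetonato (-1 each); total -5. So Mn + (-5) = 3−, giving Mn = +2.
The complex ion is anionic, so manganese takes the -ate form manganate(II).

ammonium (acetylacetonato)bromotriisothiocyanatomanganate(II)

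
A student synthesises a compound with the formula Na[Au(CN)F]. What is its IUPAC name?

The 1 sodium counter-ion carries a total charge of +1, so each complex ion is 1−.
Ligand charges: 1×fluoro (-1 each), 1×cyano (-1 each); total -2. So Au + (-2) = 1−, giving Au = +1.
The complex ion is anionic, so gold takes the -ate form aurate(I).

sodium cyanofluoroaurate(I)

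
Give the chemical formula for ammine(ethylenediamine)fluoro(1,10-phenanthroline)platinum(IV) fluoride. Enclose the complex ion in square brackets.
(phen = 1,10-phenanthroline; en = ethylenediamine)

[Pt(en)F(NH3)(phen)]F3

Ligands: 1 fluoro (F, -1), 1 1,10-phenanthroline (phen, neutral), 1 ammine (NH3, neutral), 1 ethylenediamine (en, neutral). Ligand charge sum = -1.
With Pt in oxidation state +4, the complex ion is [Pt...]^3+.
Charge balance with fluoride (-1) requires 1 complex ion per 3 fluoride.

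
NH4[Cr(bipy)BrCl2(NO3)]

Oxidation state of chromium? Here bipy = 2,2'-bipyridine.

1 ammonium outside the brackets (+1 each) → the complex ion is 1−.
Ligand charges: 1×Br = -1; 2×Cl = -2; 1×bipy neutral; 1×NO3 = -1; sum -4.
Cr + (-4) = 1− ⇒ Cr is +3.

+3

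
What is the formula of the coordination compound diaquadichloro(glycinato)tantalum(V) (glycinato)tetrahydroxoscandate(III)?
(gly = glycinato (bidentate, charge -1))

[TaCl2(gly)(H2O)2][Sc(gly)(OH)4]

Cation [Ta…]: ligand charges -3, Ta(V) ⇒ ion charge 2+.
Anion [Sc…]: ligand charges -5, Sc(III) ⇒ ion charge 2−.
One 2+ cation balances one 2− anion.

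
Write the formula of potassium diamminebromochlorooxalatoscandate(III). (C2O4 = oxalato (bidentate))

Ligands: 2 ammine (NH3, neutral), 1 chloro (Cl, -1), 1 oxalato (C2O4, -2), 1 bromo (Br, -1). Ligand charge sum = -4.
With Sc in oxidation state +3, the complex ion is [Sc...]^1−.
Charge balance with potassium (+1) requires 1 complex ion per 1 potassium.

K[ScBr(C2O4)Cl(NH3)2]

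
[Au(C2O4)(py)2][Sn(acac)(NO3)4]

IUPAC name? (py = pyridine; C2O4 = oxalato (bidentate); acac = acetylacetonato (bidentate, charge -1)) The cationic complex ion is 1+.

oxalatobis(pyridine)gold(III) (acetylacetonato)tetranitratostannate(IV)

Both ions are complex: the cation is named first with the plain metal name, the anion second with the -ate form; each ion's ligands are alphabetised independently.
The complex cation is given as 1+; its ligand charges sum to -2, so Au = +3.
A 1:1 salt means the anion carries the equal and opposite charge, 1−.
Anion: ligand charges sum to -5; for the ion to be 1−, Sn = +4.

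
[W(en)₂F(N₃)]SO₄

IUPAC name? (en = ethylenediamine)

The 1 sulfate counter-ion carries a total charge of -2, so each complex ion is 2+.
Ligand charges: 1×azido (-1 each), 2×ethylenediamine (neutral), 1×fluoro (-1 each); total -2. So W + (-2) = 2+, giving W = +4.
Ligands are named alphabetically: azido before ethylenediamine before fluoro.

azidobis(ethylenediamine)fluorotungsten(IV) sulfate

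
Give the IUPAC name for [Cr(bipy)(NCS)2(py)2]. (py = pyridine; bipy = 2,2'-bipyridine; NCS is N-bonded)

(2,2'-bipyridine)diisothiocyanatobis(pyridine)chromium(II)

There is no counter-ion, so the complex is neutral overall.
Ligand charges: 2×pyridine (neutral), 1×2,2'-bipyridine (neutral), 2×isothiocyanato (-1 each); total -2. So Cr + (-2) = 0, giving Cr = +2.
Ligands are named alphabetically: bipyridine before isothiocyanato before pyridine.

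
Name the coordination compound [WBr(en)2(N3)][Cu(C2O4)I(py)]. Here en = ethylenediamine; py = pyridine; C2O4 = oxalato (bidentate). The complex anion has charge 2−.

azidobromobis(ethylenediamine)tungsten(IV) iodooxalato(pyridine)cuprate(I)

The complex anion is given as 2−; its ligand charges sum to -3, so Cu = +1.
A 1:1 salt means the cation carries the equal and opposite charge, 2+.
Cation: ligand charges sum to -2; for the ion to be 2+, W = +4.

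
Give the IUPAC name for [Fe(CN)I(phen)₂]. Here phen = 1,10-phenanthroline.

cyanoiodobis(1,10-phenanthroline)iron(II)

There is no counter-ion, so the complex is neutral overall.
Ligand charges: 1×cyano (-1 each), 2×1,10-phenanthroline (neutral), 1×iodo (-1 each); total -2. So Fe + (-2) = 0, giving Fe = +2.
Ligands are named alphabetically: cyano before iodo before phenanthroline.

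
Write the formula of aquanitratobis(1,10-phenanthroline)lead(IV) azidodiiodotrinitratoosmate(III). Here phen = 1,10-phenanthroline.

Cation [Pb…]: ligand charges -1, Pb(IV) ⇒ ion charge 3+.
Anion [Os…]: ligand charges -6, Os(III) ⇒ ion charge 3−.

[Pb(H2O)(NO3)(phen)2][OsI2(N3)(NO3)3]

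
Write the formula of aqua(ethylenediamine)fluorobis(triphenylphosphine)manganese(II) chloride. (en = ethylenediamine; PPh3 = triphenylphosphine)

[Mn(en)F(H2O)(PPh3)2]Cl

Ligands: 1 ethylenediamine (en, neutral), 2 triphenylphosphine (PPh3, neutral), 1 fluoro (F, -1), 1 aqua (H2O, neutral). Ligand charge sum = -1.
With Mn in oxidation state +2, the complex ion is [Mn...]^1+.
Charge balance with chloride (-1) requires 1 complex ion per 1 chloride.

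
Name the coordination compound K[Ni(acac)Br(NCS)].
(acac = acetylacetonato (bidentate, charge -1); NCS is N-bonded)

potassium (acetylacetonato)bromoisothiocyanatonickelate(II)

The 1 potassium counter-ion carries a total charge of +1, so each complex ion is 1−.
Ligand charges: 1×acetylacetonato (-1 each), 1×bromo (-1 each), 1×isothiocyanato (-1 each); total -3. So Ni + (-3) = 1−, giving Ni = +2.
Ligands are named alphabetically: acetylacetonato before bromo before isothiocyanato.
The complex ion is anionic, so nickel takes the -ate form nickelate(II).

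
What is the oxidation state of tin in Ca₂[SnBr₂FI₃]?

2 calcium outside the brackets (+2 each) → the complex ion is 4−.
Ligand charges: 2×Br = -2; 1×F = -1; 3×I = -3; sum -6.
Sn + (-6) = 4− ⇒ Sn is +2.

+2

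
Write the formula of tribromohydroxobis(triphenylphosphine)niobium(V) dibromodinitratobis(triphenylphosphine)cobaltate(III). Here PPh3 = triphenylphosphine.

Cation [Nb…]: ligand charges -4, Nb(V) ⇒ ion charge 1+.
Anion [Co…]: ligand charges -4, Co(III) ⇒ ion charge 1−.
One 1+ cation balances one 1− anion.

[NbBr3(OH)(PPh3)2][CoBr2(NO3)2(PPh3)2]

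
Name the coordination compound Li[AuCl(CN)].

lithium chlorocyanoaurate(I)

The 1 lithium counter-ion carries a total charge of +1, so each complex ion is 1−.
Ligand charges: 1×chloro (-1 each), 1×cyano (-1 each); total -2. So Au + (-2) = 1−, giving Au = +1.
Ligands are named alphabetically: chloro before cyano.
The complex ion is anionic, so gold takes the -ate form aurate(I).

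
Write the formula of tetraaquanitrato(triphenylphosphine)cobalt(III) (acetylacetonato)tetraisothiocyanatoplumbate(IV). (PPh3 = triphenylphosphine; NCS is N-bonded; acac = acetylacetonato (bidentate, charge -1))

Cation [Co…]: ligand charges -1, Co(III) ⇒ ion charge 2+.
Anion [Pb…]: ligand charges -5, Pb(IV) ⇒ ion charge 1−.
One 2+ cation requires 2 of the 1− anion.

[Co(H2O)4(NO3)(PPh3)][Pb(acac)(NCS)4]2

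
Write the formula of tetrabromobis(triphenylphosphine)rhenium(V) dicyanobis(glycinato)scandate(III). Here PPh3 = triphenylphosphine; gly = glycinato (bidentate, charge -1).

Cation [Re…]: ligand charges -4, Re(V) ⇒ ion charge 1+.
Anion [Sc…]: ligand charges -4, Sc(III) ⇒ ion charge 1−.
One 1+ cation balances one 1− anion.

[ReBr4(PPh3)2][Sc(CN)2(gly)2]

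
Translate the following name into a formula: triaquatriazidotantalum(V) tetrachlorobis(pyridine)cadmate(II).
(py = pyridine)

Cation [Ta…]: ligand charges -3, Ta(V) ⇒ ion charge 2+.
Anion [Cd…]: ligand charges -4, Cd(II) ⇒ ion charge 2−.
One 2+ cation balances one 2− anion.

[Ta(H2O)3(N3)3][CdCl4(py)2]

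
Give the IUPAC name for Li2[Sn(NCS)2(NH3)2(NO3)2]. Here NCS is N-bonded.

lithium diamminediisothiocyanatodinitratostannate(II)

The 2 lithium counter-ions carry a total charge of +2, so each complex ion is 2−.
Ligand charges: 2×ammine (neutral), 2×nitrato (-1 each), 2×isothiocyanato (-1 each); total -4. So Sn + (-4) = 2−, giving Sn = +2.
Ligands are named alphabetically: ammine before isothiocyanato before nitrato.
The complex ion is anionic, so tin takes the -ate form stannate(II).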